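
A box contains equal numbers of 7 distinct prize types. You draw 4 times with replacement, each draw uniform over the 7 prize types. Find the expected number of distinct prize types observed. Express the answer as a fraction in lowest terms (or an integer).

Let Xⱼ=1 if type j appears at least once. P(Xⱼ=1) = 1 − ((7−1)/7)^4 = 1105/2401.
E[#distinct] = 7·1105/2401 = 1105/343.

1105/343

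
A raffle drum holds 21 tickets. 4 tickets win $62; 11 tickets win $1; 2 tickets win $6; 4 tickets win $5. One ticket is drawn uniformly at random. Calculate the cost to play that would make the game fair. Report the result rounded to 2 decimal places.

$13.86

E[payout] = (4/21)·62 + (11/21)·1 + (2/21)·6 + (4/21)·5 = 97/7
Fair fee = E[payout] = 97/7 ≈ $13.86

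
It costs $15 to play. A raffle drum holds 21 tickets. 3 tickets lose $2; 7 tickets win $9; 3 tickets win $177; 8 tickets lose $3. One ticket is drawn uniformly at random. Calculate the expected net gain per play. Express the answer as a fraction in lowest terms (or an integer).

E[payout] = (3/21)·(-2) + (7/21)·9 + (3/21)·177 + (8/21)·(-3) = 188/7
Expected profit = 188/7 − 15 = 83/7

83/7 dollars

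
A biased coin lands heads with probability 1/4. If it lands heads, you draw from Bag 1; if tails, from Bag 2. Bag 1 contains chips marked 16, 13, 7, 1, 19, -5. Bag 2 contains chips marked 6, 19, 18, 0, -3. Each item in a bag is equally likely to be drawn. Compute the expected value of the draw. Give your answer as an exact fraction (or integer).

E[X | Bag 1] = (16 + 13 + 7 + 1 + 19 − 5)/6 = 17/2
E[X | Bag 2] = (6 + 19 + 18 + 0 − 3)/5 = 8
E[X] = (1/4)·17/2 + (3/4)·8 = 65/8

65/8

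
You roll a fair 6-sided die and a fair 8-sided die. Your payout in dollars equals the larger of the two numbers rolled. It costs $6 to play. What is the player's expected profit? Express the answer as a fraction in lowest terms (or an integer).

-37/48 dollars

Distribution of the larger of the two numbers rolled: 1 w.p. 1/48, 2 w.p. 1/16, 3 w.p. 5/48, 4 w.p. 7/48, 5 w.p. 3/16, 6 w.p. 11/48, …
E[payout] = (1/48)·1 + (1/16)·2 + (5/48)·3 + (7/48)·4 + (3/16)·5 + (11/48)·6 + (1/8)·7 + (1/8)·8 = 251/48
Expected profit = 251/48 − 6 = -37/48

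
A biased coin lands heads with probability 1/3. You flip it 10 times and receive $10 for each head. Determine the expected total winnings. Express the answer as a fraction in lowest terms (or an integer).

E[#heads] = 10·1/3 = 10/3 (linearity over flips).
E[winnings] = 10·10/3 = 100/3.

100/3 dollars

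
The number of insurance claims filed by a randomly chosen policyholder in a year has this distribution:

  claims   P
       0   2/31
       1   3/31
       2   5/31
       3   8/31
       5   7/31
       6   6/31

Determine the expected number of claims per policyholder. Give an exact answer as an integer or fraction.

108/31

E[X] = (2/31)·0 + (3/31)·1 + (5/31)·2 + (8/31)·3 + (7/31)·5 + (6/31)·6
     = 108/31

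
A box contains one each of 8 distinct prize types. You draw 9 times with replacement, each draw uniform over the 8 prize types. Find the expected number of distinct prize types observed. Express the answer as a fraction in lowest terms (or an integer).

93864121/16777216

Let Xⱼ=1 if type j appears at least once. P(Xⱼ=1) = 1 − ((8−1)/8)^9 = 93864121/134217728.
E[#distinct] = 8·93864121/134217728 = 93864121/16777216.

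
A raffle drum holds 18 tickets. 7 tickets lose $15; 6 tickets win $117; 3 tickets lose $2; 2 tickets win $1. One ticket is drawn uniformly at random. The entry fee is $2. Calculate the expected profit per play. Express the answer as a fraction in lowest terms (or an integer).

557/18 dollars

E[payout] = (7/18)·(-15) + (6/18)·117 + (3/18)·(-2) + (2/18)·1 = 593/18
Expected profit = 593/18 − 2 = 557/18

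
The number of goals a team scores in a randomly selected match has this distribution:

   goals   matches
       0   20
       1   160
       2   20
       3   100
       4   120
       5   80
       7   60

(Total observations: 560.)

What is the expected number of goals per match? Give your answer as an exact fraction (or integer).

45/14

Total = 560, so P(goals=0) = 20/560, etc.
E[X] = (1/28)·0 + (2/7)·1 + (1/28)·2 + (5/28)·3 + (3/14)·4 + (1/7)·5 + (3/28)·7
     = 45/14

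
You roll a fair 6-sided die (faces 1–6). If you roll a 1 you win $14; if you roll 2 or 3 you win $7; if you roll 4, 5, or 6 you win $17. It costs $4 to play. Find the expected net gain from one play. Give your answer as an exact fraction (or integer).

55/6 dollars

E[payout] = (1/3)·7 + (1/6)·14 + (1/2)·17 = 79/6
Expected profit = 79/6 − 4 = 55/6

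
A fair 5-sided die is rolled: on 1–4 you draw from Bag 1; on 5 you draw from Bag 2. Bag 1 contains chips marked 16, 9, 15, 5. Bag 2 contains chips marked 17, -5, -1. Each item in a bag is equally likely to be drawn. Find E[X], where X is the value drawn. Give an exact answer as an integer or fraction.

E[X | Bag 1] = (16 + 9 + 15 + 5)/4 = 45/4
E[X | Bag 2] = (17 − 5 − 1)/3 = 11/3
E[X] = (4/5)·45/4 + (1/5)·11/3 = 146/15

146/15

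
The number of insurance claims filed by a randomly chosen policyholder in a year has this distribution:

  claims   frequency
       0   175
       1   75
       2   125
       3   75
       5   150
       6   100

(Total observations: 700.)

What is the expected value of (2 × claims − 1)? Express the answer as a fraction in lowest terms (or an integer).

31/7

Total = 700, so P(claims=0) = 175/700, etc.
E[2x-1] = (1/4)·(-1) + (3/28)·1 + (5/28)·3 + (3/28)·5 + (3/14)·9 + (1/7)·11
     = 31/7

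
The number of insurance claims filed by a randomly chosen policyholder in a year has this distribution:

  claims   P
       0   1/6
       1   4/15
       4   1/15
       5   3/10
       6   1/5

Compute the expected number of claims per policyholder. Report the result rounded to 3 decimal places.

E[X] = (1/6)·0 + (4/15)·1 + (1/15)·4 + (3/10)·5 + (1/5)·6
     = 97/30 ≈ 3.233

3.233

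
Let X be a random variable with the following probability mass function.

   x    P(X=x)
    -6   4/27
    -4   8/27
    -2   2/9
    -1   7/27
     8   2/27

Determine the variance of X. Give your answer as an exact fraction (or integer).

E[X] = (4/27)·(-6) + (8/27)·(-4) + (2/9)·(-2) + (7/27)·(-1) + (2/27)·8 = -59/27
E[X²] = (4/27)·36 + (8/27)·16 + (2/9)·4 + (7/27)·1 + (2/27)·64 = 431/27
Var(X) = 431/27 − (-59/27)² = 8156/729

8156/729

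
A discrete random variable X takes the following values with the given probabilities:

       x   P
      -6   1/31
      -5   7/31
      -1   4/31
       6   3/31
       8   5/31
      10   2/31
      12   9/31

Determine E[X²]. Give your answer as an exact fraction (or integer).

69

E[X²] = (1/31)·36 + (7/31)·25 + (4/31)·1 + (3/31)·36 + (5/31)·64 + (2/31)·100 + (9/31)·144
     = 69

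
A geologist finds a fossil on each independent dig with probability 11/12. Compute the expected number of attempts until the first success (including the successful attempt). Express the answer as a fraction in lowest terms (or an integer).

12/11

For a geometric distribution, E[trials] = 1/p = 1/(11/12) = 12/11.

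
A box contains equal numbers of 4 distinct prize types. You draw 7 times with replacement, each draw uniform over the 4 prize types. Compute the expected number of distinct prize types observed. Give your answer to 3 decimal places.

Let Xⱼ=1 if type j appears at least once. P(Xⱼ=1) = 1 − ((4−1)/4)^7 = 14197/16384.
E[#distinct] = 4·14197/16384 = 14197/4096.
≈ 3.466

3.466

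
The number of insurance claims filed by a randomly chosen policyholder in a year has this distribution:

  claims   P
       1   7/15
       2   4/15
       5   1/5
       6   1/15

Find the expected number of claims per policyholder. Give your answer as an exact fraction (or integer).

E[X] = (7/15)·1 + (4/15)·2 + (1/5)·5 + (1/15)·6
     = 12/5

12/5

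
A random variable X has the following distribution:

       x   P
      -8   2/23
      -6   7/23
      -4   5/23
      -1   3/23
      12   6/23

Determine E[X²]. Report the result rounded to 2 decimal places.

57.70

E[X²] = (2/23)·64 + (7/23)·36 + (5/23)·16 + (3/23)·1 + (6/23)·144
     = 1327/23 ≈ 57.70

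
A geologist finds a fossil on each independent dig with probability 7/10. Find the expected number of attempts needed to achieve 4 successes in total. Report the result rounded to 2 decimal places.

5.71

By linearity (sum of 4 independent geometric waits), E[trials] = 4/p = 4/(7/10) = 40/7.
≈ 5.71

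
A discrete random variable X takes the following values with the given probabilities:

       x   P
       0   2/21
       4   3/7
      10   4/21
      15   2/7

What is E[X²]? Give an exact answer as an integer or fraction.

E[X²] = (2/21)·0 + (3/7)·16 + (4/21)·100 + (2/7)·225
     = 1894/21

1894/21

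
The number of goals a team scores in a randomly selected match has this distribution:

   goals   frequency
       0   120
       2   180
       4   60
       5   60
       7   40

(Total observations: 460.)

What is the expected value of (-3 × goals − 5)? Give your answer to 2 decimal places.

-12.70

Total = 460, so P(goals=0) = 120/460, etc.
E[-3x-5] = (6/23)·(-5) + (9/23)·(-11) + (3/23)·(-17) + (3/23)·(-20) + (2/23)·(-26)
     = -292/23 ≈ -12.70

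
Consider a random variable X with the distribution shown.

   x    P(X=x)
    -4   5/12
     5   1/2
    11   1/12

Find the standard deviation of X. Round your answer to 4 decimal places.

5.1174

E[X] = 7/4, E[X²] = 117/4
Var(X) = E[X²] − (E[X])² = 117/4 − 49/16 = 419/16
SD(X) = √(419/16) ≈ 5.1174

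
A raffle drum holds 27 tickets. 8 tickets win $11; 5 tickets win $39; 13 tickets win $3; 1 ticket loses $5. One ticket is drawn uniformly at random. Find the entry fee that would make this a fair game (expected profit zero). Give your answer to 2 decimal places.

E[payout] = (8/27)·11 + (5/27)·39 + (13/27)·3 + (1/27)·(-5) = 317/27
Fair fee = E[payout] = 317/27 ≈ $11.74

$11.74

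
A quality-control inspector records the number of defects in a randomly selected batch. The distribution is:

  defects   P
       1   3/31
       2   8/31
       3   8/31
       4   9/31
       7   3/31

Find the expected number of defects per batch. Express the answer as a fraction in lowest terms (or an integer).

100/31

E[X] = (3/31)·1 + (8/31)·2 + (8/31)·3 + (9/31)·4 + (3/31)·7
     = 100/31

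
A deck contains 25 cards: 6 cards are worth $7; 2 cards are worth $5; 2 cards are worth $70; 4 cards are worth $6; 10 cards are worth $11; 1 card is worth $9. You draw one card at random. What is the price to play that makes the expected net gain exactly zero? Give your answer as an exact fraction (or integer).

67/5 dollars

E[payout] = (6/25)·7 + (2/25)·5 + (2/25)·70 + (4/25)·6 + (10/25)·11 + (1/25)·9 = 67/5
Fair fee = E[payout] = 67/5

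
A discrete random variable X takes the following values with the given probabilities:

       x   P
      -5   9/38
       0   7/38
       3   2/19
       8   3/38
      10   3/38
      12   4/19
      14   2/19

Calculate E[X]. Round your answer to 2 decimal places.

E[X] = (9/38)·(-5) + (7/38)·0 + (2/19)·3 + (3/38)·8 + (3/38)·10 + (4/19)·12 + (2/19)·14
     = 173/38 ≈ 4.55

4.55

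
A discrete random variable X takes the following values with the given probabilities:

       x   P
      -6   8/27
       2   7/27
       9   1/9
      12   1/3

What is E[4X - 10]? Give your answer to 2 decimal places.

4.96

E[4x-10] = (8/27)·(-34) + (7/27)·(-2) + (1/9)·26 + (1/3)·38
     = 134/27 ≈ 4.96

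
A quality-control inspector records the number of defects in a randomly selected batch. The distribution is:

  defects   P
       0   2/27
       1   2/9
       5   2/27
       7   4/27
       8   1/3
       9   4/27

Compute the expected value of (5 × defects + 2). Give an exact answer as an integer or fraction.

814/27

E[5x+2] = (2/27)·2 + (2/9)·7 + (2/27)·27 + (4/27)·37 + (1/3)·42 + (4/27)·47
     = 814/27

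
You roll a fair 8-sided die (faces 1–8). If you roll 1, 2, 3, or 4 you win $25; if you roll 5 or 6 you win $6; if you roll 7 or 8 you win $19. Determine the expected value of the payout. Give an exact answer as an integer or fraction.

E[payout] = (1/4)·6 + (1/4)·19 + (1/2)·25 = 75/4

75/4 dollars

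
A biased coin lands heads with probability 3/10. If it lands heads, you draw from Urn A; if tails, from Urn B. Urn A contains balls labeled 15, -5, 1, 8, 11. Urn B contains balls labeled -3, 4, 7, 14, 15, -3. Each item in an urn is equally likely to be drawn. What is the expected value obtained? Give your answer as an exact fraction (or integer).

E[X | Urn A] = (15 − 5 + 1 + 8 + 11)/5 = 6
E[X | Urn B] = (-3 + 4 + 7 + 14 + 15 − 3)/6 = 17/3
E[X] = (3/10)·6 + (7/10)·17/3 = 173/30

173/30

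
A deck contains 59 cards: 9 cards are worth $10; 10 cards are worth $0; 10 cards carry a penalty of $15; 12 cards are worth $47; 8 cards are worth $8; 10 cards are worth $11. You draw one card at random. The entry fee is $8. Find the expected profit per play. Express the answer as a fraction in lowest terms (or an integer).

206/59 dollars

E[payout] = (9/59)·10 + (10/59)·0 + (10/59)·(-15) + (12/59)·47 + (8/59)·8 + (10/59)·11 = 678/59
Expected profit = 678/59 − 8 = 206/59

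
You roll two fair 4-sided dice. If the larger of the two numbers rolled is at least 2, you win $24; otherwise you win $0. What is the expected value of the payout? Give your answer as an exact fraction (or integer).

E[payout] = (1/16)·0 + (15/16)·24 = 45/2

45/2 dollars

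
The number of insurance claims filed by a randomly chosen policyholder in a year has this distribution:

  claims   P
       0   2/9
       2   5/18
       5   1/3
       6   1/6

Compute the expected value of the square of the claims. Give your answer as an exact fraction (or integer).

139/9

E[X²] = (2/9)·0 + (5/18)·4 + (1/3)·25 + (1/6)·36
     = 139/9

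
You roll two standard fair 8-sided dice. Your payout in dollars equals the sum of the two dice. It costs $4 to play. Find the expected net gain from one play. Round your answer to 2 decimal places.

$5.00

Distribution of the sum of the two dice: 2 w.p. 1/64, 3 w.p. 1/32, 4 w.p. 3/64, 5 w.p. 1/16, 6 w.p. 5/64, 7 w.p. 3/32, …
E[payout] = (1/64)·2 + (1/32)·3 + (3/64)·4 + (1/16)·5 + (5/64)·6 + (3/32)·7 + (7/64)·8 + (1/8)·9 + (7/64)·10 + (3/32)·11 + (5/64)·12 + (1/16)·13 + (3/64)·14 + (1/32)·15 + (1/64)·16 = 9
Expected profit = 9 − 4 = 5 ≈ $5.00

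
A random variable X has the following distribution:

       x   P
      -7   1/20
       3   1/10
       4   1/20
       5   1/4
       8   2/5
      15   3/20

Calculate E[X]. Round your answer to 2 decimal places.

E[X] = (1/20)·(-7) + (1/10)·3 + (1/20)·4 + (1/4)·5 + (2/5)·8 + (3/20)·15
     = 137/20 ≈ 6.85

6.85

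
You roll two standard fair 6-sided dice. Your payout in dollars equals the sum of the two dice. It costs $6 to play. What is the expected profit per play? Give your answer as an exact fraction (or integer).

Distribution of the sum of the two dice: 2 w.p. 1/36, 3 w.p. 1/18, 4 w.p. 1/12, 5 w.p. 1/9, 6 w.p. 5/36, 7 w.p. 1/6, …
E[payout] = (1/36)·2 + (1/18)·3 + (1/12)·4 + (1/9)·5 + (5/36)·6 + (1/6)·7 + (5/36)·8 + (1/9)·9 + (1/12)·10 + (1/18)·11 + (1/36)·12 = 7
Expected profit = 7 − 6 = 1

$1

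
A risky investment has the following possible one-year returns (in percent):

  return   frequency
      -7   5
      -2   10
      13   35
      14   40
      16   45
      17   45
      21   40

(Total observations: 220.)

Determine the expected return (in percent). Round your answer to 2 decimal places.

Total = 220, so P(return=-7) = 5/220, etc.
E[X] = (1/44)·(-7) + (1/22)·(-2) + (7/44)·13 + (2/11)·14 + (9/44)·16 + (9/44)·17 + (2/11)·21
     = 657/44 ≈ 14.93

14.93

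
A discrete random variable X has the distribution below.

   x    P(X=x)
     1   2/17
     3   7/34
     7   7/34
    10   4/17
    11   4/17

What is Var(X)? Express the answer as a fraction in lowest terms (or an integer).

E[X] = (2/17)·1 + (7/34)·3 + (7/34)·7 + (4/17)·10 + (4/17)·11 = 121/17
E[X²] = (2/17)·1 + (7/34)·9 + (7/34)·49 + (4/17)·100 + (4/17)·121 = 1089/17
Var(X) = 1089/17 − (121/17)² = 3872/289

3872/289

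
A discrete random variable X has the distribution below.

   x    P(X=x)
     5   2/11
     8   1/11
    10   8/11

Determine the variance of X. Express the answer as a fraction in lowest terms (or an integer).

450/121

E[X] = (2/11)·5 + (1/11)·8 + (8/11)·10 = 98/11
E[X²] = (2/11)·25 + (1/11)·64 + (8/11)·100 = 914/11
Var(X) = 914/11 − (98/11)² = 450/121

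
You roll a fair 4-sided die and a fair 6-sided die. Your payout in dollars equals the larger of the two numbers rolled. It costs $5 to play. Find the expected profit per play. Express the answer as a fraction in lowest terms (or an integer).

Distribution of the larger of the two numbers rolled: 1 w.p. 1/24, 2 w.p. 1/8, 3 w.p. 5/24, 4 w.p. 7/24, 5 w.p. 1/6, 6 w.p. 1/6
E[payout] = (1/24)·1 + (1/8)·2 + (5/24)·3 + (7/24)·4 + (1/6)·5 + (1/6)·6 = 47/12
Expected profit = 47/12 − 5 = -13/12

-13/12 dollars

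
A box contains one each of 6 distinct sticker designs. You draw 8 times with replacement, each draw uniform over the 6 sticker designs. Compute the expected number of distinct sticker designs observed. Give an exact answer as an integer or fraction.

Let Xⱼ=1 if type j appears at least once. P(Xⱼ=1) = 1 − ((6−1)/6)^8 = 1288991/1679616.
E[#distinct] = 6·1288991/1679616 = 1288991/279936.

1288991/279936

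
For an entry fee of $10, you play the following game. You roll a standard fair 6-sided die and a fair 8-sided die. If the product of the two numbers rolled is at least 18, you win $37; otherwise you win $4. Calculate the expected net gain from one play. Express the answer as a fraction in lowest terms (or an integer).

51/8 dollars

E[payout] = (5/8)·4 + (3/8)·37 = 131/8
Expected profit = 131/8 − 10 = 51/8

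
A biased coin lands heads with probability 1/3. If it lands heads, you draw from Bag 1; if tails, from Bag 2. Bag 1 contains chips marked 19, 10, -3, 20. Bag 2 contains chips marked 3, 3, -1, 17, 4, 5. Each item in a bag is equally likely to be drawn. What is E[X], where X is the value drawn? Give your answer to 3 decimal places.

E[X | Bag 1] = (19 + 10 − 3 + 20)/4 = 23/2
E[X | Bag 2] = (3 + 3 − 1 + 17 + 4 + 5)/6 = 31/6
E[X] = (1/3)·23/2 + (2/3)·31/6 = 131/18 ≈ 7.278

7.278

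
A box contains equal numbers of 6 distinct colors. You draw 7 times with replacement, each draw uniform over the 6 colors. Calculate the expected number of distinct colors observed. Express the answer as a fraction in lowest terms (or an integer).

Let Xⱼ=1 if type j appears at least once. P(Xⱼ=1) = 1 − ((6−1)/6)^7 = 201811/279936.
E[#distinct] = 6·201811/279936 = 201811/46656.

201811/46656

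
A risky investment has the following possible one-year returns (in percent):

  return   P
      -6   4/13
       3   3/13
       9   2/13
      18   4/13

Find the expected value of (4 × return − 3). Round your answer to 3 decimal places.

E[4x-3] = (4/13)·(-27) + (3/13)·9 + (2/13)·33 + (4/13)·69
     = 261/13 ≈ 20.077

20.077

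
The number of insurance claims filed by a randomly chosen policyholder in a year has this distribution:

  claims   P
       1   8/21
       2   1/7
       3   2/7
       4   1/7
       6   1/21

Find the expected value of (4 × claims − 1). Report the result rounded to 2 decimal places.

8.52

E[4x-1] = (8/21)·3 + (1/7)·7 + (2/7)·11 + (1/7)·15 + (1/21)·23
     = 179/21 ≈ 8.52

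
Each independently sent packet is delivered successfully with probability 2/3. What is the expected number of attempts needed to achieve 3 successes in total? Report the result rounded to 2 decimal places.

By linearity (sum of 3 independent geometric waits), E[trials] = 3/p = 3/(2/3) = 9/2.
≈ 4.50

4.50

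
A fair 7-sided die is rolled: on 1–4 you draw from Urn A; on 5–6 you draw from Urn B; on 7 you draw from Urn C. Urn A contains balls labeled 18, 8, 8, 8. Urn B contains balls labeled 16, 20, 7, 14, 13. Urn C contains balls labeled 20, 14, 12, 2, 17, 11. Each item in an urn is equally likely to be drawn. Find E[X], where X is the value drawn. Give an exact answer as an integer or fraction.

248/21

E[X | Urn A] = (18 + 8 + 8 + 8)/4 = 21/2
E[X | Urn B] = (16 + 20 + 7 + 14 + 13)/5 = 14
E[X | Urn C] = (20 + 14 + 12 + 2 + 17 + 11)/6 = 38/3
E[X] = (4/7)·21/2 + (2/7)·14 + (1/7)·38/3 = 248/21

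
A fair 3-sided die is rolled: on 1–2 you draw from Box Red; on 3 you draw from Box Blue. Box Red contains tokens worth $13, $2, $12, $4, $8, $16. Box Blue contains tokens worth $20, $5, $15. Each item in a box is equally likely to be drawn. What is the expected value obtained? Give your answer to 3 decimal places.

E[X | Box Red] = (13 + 2 + 12 + 4 + 8 + 16)/6 = 55/6
E[X | Box Blue] = (20 + 5 + 15)/3 = 40/3
E[X] = (2/3)·55/6 + (1/3)·40/3 = 95/9 ≈ 10.556

$10.556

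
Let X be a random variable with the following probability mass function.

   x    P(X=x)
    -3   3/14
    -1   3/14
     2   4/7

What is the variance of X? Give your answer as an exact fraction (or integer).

E[X] = (3/14)·(-3) + (3/14)·(-1) + (4/7)·2 = 2/7
E[X²] = (3/14)·9 + (3/14)·1 + (4/7)·4 = 31/7
Var(X) = 31/7 − (2/7)² = 213/49

213/49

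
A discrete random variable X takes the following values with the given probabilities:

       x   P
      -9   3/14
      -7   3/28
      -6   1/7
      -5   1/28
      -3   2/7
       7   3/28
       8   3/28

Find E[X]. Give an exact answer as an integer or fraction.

E[X] = (3/14)·(-9) + (3/28)·(-7) + (1/7)·(-6) + (1/28)·(-5) + (2/7)·(-3) + (3/28)·7 + (3/28)·8
     = -83/28

-83/28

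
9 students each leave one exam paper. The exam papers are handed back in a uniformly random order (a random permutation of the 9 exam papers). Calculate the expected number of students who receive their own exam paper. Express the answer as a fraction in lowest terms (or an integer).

Let Xᵢ = 1 if person i gets their own exam paper. For each i, P(Xᵢ=1) = 1/9.
By linearity of expectation, E[X₁+…+X_9] = 9·(1/9) = 1.

1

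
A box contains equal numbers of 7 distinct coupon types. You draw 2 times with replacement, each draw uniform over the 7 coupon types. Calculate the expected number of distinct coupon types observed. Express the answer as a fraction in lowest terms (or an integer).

Let Xⱼ=1 if type j appears at least once. P(Xⱼ=1) = 1 − ((7−1)/7)^2 = 13/49.
E[#distinct] = 7·13/49 = 13/7.

13/7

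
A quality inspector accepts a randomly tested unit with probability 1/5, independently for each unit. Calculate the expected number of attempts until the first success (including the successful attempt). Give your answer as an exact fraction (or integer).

For a geometric distribution, E[trials] = 1/p = 1/(1/5) = 5.

5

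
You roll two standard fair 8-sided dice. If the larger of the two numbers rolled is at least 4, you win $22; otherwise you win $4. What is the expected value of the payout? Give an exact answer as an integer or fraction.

E[payout] = (9/64)·4 + (55/64)·22 = 623/32

623/32 dollars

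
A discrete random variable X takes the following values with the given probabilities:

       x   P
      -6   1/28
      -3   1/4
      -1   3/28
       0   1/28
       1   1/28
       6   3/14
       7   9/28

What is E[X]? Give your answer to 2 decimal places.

2.50

E[X] = (1/28)·(-6) + (1/4)·(-3) + (3/28)·(-1) + (1/28)·0 + (1/28)·1 + (3/14)·6 + (9/28)·7
     = 5/2 ≈ 2.50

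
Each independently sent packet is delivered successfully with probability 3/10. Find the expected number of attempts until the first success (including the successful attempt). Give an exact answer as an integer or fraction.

10/3

For a geometric distribution, E[trials] = 1/p = 1/(3/10) = 10/3.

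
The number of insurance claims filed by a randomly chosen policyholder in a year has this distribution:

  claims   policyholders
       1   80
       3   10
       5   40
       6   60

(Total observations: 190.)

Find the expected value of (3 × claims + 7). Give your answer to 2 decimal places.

17.58

Total = 190, so P(claims=1) = 80/190, etc.
E[3x+7] = (8/19)·10 + (1/19)·16 + (4/19)·22 + (6/19)·25
     = 334/19 ≈ 17.58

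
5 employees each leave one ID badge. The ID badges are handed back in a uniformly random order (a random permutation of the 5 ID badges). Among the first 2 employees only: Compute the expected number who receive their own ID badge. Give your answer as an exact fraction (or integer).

Let Xᵢ = 1 if person i gets their own ID badge. For each i, P(Xᵢ=1) = 1/5.
By linearity of expectation, E[X₁+…+X_2] = 2·(1/5) = 2/5.

2/5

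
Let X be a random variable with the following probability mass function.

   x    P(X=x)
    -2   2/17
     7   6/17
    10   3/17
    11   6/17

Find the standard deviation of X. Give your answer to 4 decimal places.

E[X] = 134/17, E[X²] = 1328/17
Var(X) = E[X²] − (E[X])² = 1328/17 − 17956/289 = 4620/289
SD(X) = √(4620/289) ≈ 3.9983

3.9983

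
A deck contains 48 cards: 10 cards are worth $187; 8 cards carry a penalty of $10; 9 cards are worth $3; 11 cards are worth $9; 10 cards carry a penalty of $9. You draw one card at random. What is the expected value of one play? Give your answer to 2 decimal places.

E[payout] = (10/48)·187 + (8/48)·(-10) + (9/48)·3 + (11/48)·9 + (10/48)·(-9) = 913/24
≈ $38.04

$38.04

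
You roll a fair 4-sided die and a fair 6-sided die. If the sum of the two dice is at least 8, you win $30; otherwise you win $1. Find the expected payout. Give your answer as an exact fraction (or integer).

33/4 dollars

E[payout] = (3/4)·1 + (1/4)·30 = 33/4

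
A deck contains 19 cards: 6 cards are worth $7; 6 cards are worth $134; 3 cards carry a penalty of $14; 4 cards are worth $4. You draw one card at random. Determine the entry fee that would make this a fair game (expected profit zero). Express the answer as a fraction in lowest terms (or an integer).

E[payout] = (6/19)·7 + (6/19)·134 + (3/19)·(-14) + (4/19)·4 = 820/19
Fair fee = E[payout] = 820/19

820/19 dollars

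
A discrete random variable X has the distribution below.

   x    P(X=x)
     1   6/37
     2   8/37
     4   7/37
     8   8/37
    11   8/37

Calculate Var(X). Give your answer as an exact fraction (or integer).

E[X] = (6/37)·1 + (8/37)·2 + (7/37)·4 + (8/37)·8 + (8/37)·11 = 202/37
E[X²] = (6/37)·1 + (8/37)·4 + (7/37)·16 + (8/37)·64 + (8/37)·121 = 1630/37
Var(X) = 1630/37 − (202/37)² = 19506/1369

19506/1369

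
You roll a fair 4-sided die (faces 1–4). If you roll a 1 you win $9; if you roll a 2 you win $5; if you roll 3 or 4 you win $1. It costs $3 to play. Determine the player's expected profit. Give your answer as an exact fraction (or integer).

$1

E[payout] = (1/2)·1 + (1/4)·5 + (1/4)·9 = 4
Expected profit = 4 − 3 = 1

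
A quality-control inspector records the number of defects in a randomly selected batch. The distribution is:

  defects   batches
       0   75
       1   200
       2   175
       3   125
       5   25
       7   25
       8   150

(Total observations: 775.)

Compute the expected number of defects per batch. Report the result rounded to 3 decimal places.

Total = 775, so P(defects=0) = 75/775, etc.
E[X] = (3/31)·0 + (8/31)·1 + (7/31)·2 + (5/31)·3 + (1/31)·5 + (1/31)·7 + (6/31)·8
     = 97/31 ≈ 3.129

3.129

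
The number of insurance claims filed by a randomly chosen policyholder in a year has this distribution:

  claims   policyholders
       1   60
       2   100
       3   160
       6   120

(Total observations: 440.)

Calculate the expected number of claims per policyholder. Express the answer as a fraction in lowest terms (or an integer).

Total = 440, so P(claims=1) = 60/440, etc.
E[X] = (3/22)·1 + (5/22)·2 + (4/11)·3 + (3/11)·6
     = 73/22

73/22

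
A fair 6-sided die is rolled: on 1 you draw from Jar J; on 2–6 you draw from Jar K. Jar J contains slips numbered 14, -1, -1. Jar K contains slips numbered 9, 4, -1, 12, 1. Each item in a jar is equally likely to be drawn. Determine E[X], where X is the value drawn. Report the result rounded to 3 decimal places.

4.833

E[X | Jar J] = (14 − 1 − 1)/3 = 4
E[X | Jar K] = (9 + 4 − 1 + 12 + 1)/5 = 5
E[X] = (1/6)·4 + (5/6)·5 = 29/6 ≈ 4.833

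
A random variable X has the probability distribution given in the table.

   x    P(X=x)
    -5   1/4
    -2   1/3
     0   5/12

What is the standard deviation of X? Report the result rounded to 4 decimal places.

E[X] = -23/12, E[X²] = 91/12
Var(X) = E[X²] − (E[X])² = 91/12 − 529/144 = 563/144
SD(X) = √(563/144) ≈ 1.9773

1.9773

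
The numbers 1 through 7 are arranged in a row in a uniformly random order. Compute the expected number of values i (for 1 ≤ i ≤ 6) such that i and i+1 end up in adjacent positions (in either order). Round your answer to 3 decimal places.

For each i ∈ {1,…,6}, let Xᵢ = 1 if i and i+1 are adjacent. P(Xᵢ=1) = 2·(7−1)!/7! = 2/7.
By linearity, E[ΣXᵢ] = (6)·(2/7) = 12/7.
≈ 1.714

1.714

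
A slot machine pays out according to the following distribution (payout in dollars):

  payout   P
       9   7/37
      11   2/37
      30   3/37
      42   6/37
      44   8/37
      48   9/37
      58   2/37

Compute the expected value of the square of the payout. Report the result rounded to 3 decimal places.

E[X²] = (7/37)·81 + (2/37)·121 + (3/37)·900 + (6/37)·1764 + (8/37)·1936 + (9/37)·2304 + (2/37)·3364
     = 57045/37 ≈ 1541.757

1541.757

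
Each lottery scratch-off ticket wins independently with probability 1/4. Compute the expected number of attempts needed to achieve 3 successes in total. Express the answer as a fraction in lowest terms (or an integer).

12

By linearity (sum of 3 independent geometric waits), E[trials] = 3/p = 3/(1/4) = 12.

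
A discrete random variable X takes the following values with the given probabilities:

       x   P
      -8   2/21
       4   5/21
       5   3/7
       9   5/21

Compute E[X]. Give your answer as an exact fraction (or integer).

E[X] = (2/21)·(-8) + (5/21)·4 + (3/7)·5 + (5/21)·9
     = 94/21

94/21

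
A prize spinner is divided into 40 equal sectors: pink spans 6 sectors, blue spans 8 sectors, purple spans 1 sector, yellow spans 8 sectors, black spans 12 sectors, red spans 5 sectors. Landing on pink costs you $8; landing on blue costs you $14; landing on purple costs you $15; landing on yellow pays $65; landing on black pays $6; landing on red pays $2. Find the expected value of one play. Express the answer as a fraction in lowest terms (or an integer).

427/40 dollars

E[payout] = (6/40)·(-8) + (8/40)·(-14) + (1/40)·(-15) + (8/40)·65 + (12/40)·6 + (5/40)·2 = 427/40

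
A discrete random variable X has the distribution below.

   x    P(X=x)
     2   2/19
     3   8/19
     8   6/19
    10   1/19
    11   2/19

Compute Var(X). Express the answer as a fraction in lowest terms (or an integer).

E[X] = (2/19)·2 + (8/19)·3 + (6/19)·8 + (1/19)·10 + (2/19)·11 = 108/19
E[X²] = (2/19)·4 + (8/19)·9 + (6/19)·64 + (1/19)·100 + (2/19)·121 = 806/19
Var(X) = 806/19 − (108/19)² = 3650/361

3650/361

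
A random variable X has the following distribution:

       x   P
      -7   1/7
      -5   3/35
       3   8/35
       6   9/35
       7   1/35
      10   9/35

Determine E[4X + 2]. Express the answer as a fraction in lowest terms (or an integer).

114/7

E[4x+2] = (1/7)·(-26) + (3/35)·(-18) + (8/35)·14 + (9/35)·26 + (1/35)·30 + (9/35)·42
     = 114/7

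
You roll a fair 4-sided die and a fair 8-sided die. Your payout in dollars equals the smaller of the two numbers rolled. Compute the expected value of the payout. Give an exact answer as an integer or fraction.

Distribution of the smaller of the two numbers rolled: 1 w.p. 11/32, 2 w.p. 9/32, 3 w.p. 7/32, 4 w.p. 5/32
E[payout] = (11/32)·1 + (9/32)·2 + (7/32)·3 + (5/32)·4 = 35/16

35/16 dollars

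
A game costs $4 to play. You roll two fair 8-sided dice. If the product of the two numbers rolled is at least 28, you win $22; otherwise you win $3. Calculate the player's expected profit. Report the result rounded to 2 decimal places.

E[payout] = (45/64)·3 + (19/64)·22 = 553/64
Expected profit = 553/64 − 4 = 297/64 ≈ $4.64

$4.64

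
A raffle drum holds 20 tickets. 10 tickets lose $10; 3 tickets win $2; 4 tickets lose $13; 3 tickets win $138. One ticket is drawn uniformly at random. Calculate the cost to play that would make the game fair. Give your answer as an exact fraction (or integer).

67/5 dollars

E[payout] = (10/20)·(-10) + (3/20)·2 + (4/20)·(-13) + (3/20)·138 = 67/5
Fair fee = E[payout] = 67/5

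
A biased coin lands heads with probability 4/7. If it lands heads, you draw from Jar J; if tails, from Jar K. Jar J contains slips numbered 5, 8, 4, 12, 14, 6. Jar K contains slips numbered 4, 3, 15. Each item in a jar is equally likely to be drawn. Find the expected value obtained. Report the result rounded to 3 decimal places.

E[X | Jar J] = (5 + 8 + 4 + 12 + 14 + 6)/6 = 49/6
E[X | Jar K] = (4 + 3 + 15)/3 = 22/3
E[X] = (4/7)·49/6 + (3/7)·22/3 = 164/21 ≈ 7.810

7.810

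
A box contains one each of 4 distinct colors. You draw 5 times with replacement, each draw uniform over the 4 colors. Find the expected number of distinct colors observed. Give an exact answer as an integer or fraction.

Let Xⱼ=1 if type j appears at least once. P(Xⱼ=1) = 1 − ((4−1)/4)^5 = 781/1024.
E[#distinct] = 4·781/1024 = 781/256.

781/256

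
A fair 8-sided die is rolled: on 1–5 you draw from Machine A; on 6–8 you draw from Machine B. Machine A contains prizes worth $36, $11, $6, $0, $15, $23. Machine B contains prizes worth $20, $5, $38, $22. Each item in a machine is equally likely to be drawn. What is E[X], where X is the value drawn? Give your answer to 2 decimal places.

E[X | Machine A] = (36 + 11 + 6 + 0 + 15 + 23)/6 = 91/6
E[X | Machine B] = (20 + 5 + 38 + 22)/4 = 85/4
E[X] = (5/8)·91/6 + (3/8)·85/4 = 1675/96 ≈ 17.45

$17.45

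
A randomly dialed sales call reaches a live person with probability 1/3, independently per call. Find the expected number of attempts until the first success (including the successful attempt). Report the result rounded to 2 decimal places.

3.00

For a geometric distribution, E[trials] = 1/p = 1/(1/3) = 3.
≈ 3.00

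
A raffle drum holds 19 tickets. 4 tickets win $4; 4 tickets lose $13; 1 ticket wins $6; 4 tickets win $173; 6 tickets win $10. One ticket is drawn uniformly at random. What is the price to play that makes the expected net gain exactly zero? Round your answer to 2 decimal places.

$38.00

E[payout] = (4/19)·4 + (4/19)·(-13) + (1/19)·6 + (4/19)·173 + (6/19)·10 = 38
Fair fee = E[payout] = 38 ≈ $38.00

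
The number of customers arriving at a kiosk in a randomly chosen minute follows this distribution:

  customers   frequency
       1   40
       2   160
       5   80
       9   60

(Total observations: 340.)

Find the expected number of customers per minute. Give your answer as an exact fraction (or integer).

65/17

Total = 340, so P(customers=1) = 40/340, etc.
E[X] = (2/17)·1 + (8/17)·2 + (4/17)·5 + (3/17)·9
     = 65/17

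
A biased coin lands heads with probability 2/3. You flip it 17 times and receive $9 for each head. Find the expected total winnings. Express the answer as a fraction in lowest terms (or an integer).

$102

E[#heads] = 17·2/3 = 34/3 (linearity over flips).
E[winnings] = 9·34/3 = 102.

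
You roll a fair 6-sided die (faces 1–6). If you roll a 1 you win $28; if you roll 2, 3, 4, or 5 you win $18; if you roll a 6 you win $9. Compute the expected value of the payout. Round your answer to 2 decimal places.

E[payout] = (1/6)·9 + (2/3)·18 + (1/6)·28 = 109/6
≈ $18.17

$18.17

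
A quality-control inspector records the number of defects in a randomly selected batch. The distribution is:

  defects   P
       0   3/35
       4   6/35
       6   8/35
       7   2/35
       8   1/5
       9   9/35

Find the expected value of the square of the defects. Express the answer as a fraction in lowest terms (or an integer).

E[X²] = (3/35)·0 + (6/35)·16 + (8/35)·36 + (2/35)·49 + (1/5)·64 + (9/35)·81
     = 237/5

237/5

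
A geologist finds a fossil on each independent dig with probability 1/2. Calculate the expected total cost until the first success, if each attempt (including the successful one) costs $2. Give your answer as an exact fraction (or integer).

$4

E[#attempts] = 1/p = 2; E[cost] = 2·2 = 4.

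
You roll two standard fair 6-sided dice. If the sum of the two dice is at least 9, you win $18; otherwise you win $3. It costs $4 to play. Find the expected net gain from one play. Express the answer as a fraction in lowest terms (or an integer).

E[payout] = (13/18)·3 + (5/18)·18 = 43/6
Expected profit = 43/6 − 4 = 19/6

19/6 dollars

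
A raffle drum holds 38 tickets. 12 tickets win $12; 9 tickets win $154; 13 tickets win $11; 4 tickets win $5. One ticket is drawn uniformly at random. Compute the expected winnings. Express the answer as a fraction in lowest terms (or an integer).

1693/38 dollars

E[payout] = (12/38)·12 + (9/38)·154 + (13/38)·11 + (4/38)·5 = 1693/38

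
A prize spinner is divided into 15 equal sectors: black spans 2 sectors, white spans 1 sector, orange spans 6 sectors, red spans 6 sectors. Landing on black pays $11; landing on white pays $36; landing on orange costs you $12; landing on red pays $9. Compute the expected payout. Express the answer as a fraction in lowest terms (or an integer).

8/3 dollars

E[payout] = (2/15)·11 + (1/15)·36 + (6/15)·(-12) + (6/15)·9 = 8/3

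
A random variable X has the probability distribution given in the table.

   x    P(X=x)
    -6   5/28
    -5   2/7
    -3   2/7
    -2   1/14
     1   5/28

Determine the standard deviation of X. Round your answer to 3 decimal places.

E[X] = -93/28, E[X²] = 465/28
Var(X) = E[X²] − (E[X])² = 465/28 − 8649/784 = 4371/784
SD(X) = √(4371/784) ≈ 2.361

2.361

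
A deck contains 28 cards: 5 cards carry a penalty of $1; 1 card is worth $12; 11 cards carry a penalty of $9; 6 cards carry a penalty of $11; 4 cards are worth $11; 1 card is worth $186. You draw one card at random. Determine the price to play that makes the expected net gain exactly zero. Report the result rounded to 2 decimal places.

$2.57

E[payout] = (5/28)·(-1) + (1/28)·12 + (11/28)·(-9) + (6/28)·(-11) + (4/28)·11 + (1/28)·186 = 18/7
Fair fee = E[payout] = 18/7 ≈ $2.57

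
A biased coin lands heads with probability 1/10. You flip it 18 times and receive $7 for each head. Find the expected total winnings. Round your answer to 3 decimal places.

E[#heads] = 18·1/10 = 9/5 (linearity over flips).
E[winnings] = 7·9/5 = 63/5.
≈ 12.600

$12.600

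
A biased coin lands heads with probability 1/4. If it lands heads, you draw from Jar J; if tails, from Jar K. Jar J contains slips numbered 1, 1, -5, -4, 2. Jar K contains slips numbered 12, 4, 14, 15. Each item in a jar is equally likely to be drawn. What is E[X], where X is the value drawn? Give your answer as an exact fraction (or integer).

E[X | Jar J] = (1 + 1 − 5 − 4 + 2)/5 = -1
E[X | Jar K] = (12 + 4 + 14 + 15)/4 = 45/4
E[X] = (1/4)·(-1) + (3/4)·45/4 = 131/16

131/16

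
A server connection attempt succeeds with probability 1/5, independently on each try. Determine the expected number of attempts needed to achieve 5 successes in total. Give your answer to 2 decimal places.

By linearity (sum of 5 independent geometric waits), E[trials] = 5/p = 5/(1/5) = 25.
≈ 25.00

25.00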